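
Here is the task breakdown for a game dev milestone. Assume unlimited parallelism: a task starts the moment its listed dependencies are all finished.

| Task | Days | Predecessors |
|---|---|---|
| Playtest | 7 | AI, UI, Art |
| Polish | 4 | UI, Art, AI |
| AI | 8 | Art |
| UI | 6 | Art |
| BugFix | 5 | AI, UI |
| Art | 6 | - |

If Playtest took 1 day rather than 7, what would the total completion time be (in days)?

19

Actual critical path: Art→AI→Playtest = 6+8+7 = 21 ⇒ 21 days.
Playtest is on the critical path; changing it to 1 makes that path 15 days.
New critical path: Art→AI→BugFix = 6+8+5 = 19 ⇒ 19 days.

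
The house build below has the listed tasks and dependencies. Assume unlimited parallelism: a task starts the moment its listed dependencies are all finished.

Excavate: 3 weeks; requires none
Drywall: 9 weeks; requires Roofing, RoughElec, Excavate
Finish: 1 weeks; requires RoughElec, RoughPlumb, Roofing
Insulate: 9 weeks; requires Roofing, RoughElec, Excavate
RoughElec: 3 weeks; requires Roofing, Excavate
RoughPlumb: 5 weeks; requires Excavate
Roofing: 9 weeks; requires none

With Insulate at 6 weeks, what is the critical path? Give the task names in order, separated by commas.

As given, the longest chain is Roofing→RoughElec→Insulate = 9+3+9 = 21, so the finish is 21 weeks.
Insulate lies on that path, so at 6 weeks the path becomes 18 weeks.
The binding chain switches to Roofing→RoughElec→Drywall = 9+3+9 = 21; finish 21 weeks.

Roofing, RoughElec, Drywall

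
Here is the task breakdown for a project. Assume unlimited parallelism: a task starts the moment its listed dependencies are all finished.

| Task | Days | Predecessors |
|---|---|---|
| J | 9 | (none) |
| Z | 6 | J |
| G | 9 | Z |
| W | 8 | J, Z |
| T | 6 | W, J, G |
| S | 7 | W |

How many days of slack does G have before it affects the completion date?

0

Critical path: J→Z→G→T = 9+6+9+6 = 30, so the finish is 30 days.
Longest path through G: 30 days (earliest finish 24, latest finish 24).
So G can slip 24 − 24 = 0 days.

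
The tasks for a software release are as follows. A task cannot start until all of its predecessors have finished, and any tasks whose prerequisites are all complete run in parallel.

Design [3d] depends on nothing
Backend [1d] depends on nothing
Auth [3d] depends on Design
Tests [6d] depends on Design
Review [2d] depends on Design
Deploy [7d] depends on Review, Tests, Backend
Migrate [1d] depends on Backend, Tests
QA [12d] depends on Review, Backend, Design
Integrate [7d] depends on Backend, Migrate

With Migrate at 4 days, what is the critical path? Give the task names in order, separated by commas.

Design, Tests, Migrate, Integrate

As given, the longest chain is Design→Tests→Migrate→Integrate = 3+6+1+7 = 17, so the finish is 17 days.
Since Migrate is critical, the +3 change carries straight to that chain (now 20 days).
That remains the longest chain; total 20 days.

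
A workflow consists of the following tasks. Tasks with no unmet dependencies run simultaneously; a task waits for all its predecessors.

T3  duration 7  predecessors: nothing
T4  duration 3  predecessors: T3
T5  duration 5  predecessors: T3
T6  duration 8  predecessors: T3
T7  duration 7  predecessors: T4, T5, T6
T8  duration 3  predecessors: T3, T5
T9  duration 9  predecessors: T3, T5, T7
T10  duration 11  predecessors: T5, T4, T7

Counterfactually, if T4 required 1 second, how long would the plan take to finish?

Critical path before the change: T3→T6→T7→T10 = 7+8+7+11 = 33 giving 33 seconds.
T4 has 5 seconds of float (longest path through it is 28).
No other chain overtakes it, so the finish is 33 seconds.

33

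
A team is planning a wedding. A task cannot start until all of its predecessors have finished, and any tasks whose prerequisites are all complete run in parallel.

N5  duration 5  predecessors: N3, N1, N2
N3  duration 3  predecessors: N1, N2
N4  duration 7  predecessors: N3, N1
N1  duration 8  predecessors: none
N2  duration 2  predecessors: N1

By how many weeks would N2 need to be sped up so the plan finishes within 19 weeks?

Current finish: 20 weeks; target: 19.
N2 is on every critical path, so each week cut from N2 cuts the finish by one (this holds down to a finish of 19).
Need 20 − 19 = 1 week off N2 → N2 becomes 1 week, finish becomes 19.

1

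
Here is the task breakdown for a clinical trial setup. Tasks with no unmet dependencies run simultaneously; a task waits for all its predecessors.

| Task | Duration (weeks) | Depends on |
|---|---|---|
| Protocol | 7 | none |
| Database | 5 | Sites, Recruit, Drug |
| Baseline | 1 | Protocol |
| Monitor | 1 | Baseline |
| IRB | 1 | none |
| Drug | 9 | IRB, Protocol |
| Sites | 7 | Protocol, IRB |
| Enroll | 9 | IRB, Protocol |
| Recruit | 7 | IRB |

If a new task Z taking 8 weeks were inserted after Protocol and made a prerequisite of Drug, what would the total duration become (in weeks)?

Originally the schedule takes 21 weeks.
With Z inserted, Drug now waits for max(IRB, Protocol, Z).
New critical path: Protocol→Z→Drug→Database = 7+8+9+5 = 29 ⇒ 29 weeks.

29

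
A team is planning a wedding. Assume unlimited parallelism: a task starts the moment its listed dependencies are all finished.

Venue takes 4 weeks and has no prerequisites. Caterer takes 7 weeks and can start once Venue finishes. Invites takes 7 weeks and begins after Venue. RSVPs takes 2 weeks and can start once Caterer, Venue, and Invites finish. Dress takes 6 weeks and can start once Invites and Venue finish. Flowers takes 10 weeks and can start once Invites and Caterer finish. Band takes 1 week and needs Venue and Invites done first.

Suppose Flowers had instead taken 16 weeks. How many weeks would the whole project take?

Baseline: Venue→Caterer→Flowers = 4+7+10 = 21 → 21 weeks.
Since Flowers is critical, the +6 change carries straight to that chain (now 27 weeks).
That remains the longest chain; total 27 weeks.

27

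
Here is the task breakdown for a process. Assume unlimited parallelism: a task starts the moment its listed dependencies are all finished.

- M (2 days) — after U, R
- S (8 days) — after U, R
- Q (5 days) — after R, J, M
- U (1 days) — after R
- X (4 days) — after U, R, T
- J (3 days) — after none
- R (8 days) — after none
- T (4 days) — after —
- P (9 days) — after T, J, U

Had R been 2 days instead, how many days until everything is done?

13

Critical path before the change: R→U→P = 8+1+9 = 18 giving 18 days.
R lies on that path, so at 2 days the path becomes 12 days.
Now T→P = 4+9 = 13 is longest, so the finish becomes 13 days.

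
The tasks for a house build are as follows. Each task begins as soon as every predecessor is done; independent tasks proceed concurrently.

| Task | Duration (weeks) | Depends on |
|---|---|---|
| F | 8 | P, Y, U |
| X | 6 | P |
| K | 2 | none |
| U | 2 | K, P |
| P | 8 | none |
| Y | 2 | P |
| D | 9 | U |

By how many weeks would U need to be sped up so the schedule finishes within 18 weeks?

Current finish: 19 weeks; target: 18.
U is on every critical path, so each week cut from U cuts the finish by one (this holds down to a finish of 18).
Need 19 − 18 = 1 week off U → U becomes 1 week, finish becomes 18.

1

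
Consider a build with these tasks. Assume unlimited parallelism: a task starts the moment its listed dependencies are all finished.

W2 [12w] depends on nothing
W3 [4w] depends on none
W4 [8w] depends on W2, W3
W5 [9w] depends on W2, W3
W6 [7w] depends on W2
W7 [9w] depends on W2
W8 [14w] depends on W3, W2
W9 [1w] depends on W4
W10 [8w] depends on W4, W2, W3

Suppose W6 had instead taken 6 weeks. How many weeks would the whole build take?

28

Baseline: W2→W4→W10 = 12+8+8 = 28 → 28 weeks.
The longest path through W6 is only 19 weeks, so W6 has float 9.
That remains the longest chain; total 28 weeks.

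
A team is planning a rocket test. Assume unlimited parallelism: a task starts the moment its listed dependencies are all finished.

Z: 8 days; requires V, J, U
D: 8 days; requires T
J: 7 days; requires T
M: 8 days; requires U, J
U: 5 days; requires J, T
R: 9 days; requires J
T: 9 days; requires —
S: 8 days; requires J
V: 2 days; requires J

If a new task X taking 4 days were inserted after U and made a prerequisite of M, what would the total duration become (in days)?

Originally the project takes 29 days.
With X inserted, M now waits for max(U, J, X).
New critical path: T→J→U→X→M = 9+7+5+4+8 = 33 ⇒ 33 days.

33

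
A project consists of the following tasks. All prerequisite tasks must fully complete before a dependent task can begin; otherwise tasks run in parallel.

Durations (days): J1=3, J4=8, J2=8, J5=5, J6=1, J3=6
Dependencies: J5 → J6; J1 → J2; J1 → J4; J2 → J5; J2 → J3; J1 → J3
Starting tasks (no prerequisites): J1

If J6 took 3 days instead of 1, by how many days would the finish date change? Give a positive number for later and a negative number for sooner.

2

The binding path is J1→J2→J5→J6 = 3+8+5+1 = 17; finish at 17 days.
Since J6 is critical, the +2 change carries straight to that chain (now 19 days).
That remains the longest chain; total 19 days.
Change in finish: 19 − 17 = +2 days.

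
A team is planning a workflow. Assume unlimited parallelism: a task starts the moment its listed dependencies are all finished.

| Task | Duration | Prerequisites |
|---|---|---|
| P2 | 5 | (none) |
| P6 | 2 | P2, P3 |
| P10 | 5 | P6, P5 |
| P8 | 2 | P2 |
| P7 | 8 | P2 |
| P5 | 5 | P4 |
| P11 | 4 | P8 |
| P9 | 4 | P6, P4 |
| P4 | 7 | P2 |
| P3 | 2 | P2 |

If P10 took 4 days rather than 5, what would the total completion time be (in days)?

21

Actual critical path: P2→P4→P5→P10 = 5+7+5+5 = 22 ⇒ 22 days.
P10 is on the critical path; changing it to 4 makes that path 21 days.
That remains the longest chain; total 21 days.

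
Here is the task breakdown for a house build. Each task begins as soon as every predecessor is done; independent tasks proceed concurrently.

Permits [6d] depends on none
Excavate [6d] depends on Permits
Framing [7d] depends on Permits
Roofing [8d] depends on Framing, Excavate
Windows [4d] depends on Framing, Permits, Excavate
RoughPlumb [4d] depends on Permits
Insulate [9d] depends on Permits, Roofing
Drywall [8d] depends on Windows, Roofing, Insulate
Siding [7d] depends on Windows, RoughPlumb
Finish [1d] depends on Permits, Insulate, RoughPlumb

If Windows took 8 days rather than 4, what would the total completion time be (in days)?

Critical path before the change: Permits→Framing→Roofing→Insulate→Drywall = 6+7+8+9+8 = 38 giving 38 days.
Windows has 13 days of float (longest path through it is 25).
That remains the longest chain; total 38 days.

38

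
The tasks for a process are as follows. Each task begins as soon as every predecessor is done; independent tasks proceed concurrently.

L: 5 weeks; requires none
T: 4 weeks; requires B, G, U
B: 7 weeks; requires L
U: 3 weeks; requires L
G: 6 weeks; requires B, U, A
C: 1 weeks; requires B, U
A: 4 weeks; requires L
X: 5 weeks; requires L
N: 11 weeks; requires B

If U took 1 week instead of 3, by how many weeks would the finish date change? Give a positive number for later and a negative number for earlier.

0

Critical path before the change: L→B→N = 5+7+11 = 23 giving 23 weeks.
U is off the critical path — its longest chain is 18 weeks, giving 5 of slack.
That remains the longest chain; total 23 weeks.
Change in finish: 23 − 23 = +0 weeks.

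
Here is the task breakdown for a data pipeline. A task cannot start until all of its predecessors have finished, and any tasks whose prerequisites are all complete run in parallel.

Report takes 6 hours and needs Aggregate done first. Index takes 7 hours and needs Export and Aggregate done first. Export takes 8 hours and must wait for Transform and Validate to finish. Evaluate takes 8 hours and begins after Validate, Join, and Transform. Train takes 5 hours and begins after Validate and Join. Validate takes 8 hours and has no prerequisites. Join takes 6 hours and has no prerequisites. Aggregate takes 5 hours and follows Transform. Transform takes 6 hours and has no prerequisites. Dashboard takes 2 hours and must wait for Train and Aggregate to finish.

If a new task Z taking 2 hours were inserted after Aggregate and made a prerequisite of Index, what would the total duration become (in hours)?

Originally the schedule takes 23 hours.
With Z inserted, Index now waits for max(Export, Aggregate, Z).
New critical path: Validate→Export→Index = 8+8+7 = 23 ⇒ 23 hours.

23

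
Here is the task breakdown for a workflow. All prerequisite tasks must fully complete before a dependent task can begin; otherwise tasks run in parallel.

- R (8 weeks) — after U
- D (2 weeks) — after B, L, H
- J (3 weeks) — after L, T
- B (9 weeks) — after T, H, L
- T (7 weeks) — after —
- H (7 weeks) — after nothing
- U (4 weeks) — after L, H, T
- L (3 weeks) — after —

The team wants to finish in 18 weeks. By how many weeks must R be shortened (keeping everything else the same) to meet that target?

Current finish: 19 weeks; target: 18.
R is on every critical path, so each week cut from R cuts the finish by one (this holds down to a finish of 18).
Need 19 − 18 = 1 week off R → R becomes 7 weeks, finish becomes 18.

1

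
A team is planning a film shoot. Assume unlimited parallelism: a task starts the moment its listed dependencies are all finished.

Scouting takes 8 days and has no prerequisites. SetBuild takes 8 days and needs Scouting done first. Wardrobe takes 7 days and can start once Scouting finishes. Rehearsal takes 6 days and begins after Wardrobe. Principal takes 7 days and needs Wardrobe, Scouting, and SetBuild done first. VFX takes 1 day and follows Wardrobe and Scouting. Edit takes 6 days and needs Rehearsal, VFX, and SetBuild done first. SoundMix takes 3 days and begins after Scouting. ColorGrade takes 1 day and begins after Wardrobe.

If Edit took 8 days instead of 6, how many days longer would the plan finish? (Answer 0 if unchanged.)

2

The binding path is Scouting→Wardrobe→Rehearsal→Edit = 8+7+6+6 = 27; finish at 27 days.
Edit lies on that path, so at 8 days the path becomes 29 days.
That remains the longest chain; total 29 days.
Change in finish: 29 − 27 = +2 days.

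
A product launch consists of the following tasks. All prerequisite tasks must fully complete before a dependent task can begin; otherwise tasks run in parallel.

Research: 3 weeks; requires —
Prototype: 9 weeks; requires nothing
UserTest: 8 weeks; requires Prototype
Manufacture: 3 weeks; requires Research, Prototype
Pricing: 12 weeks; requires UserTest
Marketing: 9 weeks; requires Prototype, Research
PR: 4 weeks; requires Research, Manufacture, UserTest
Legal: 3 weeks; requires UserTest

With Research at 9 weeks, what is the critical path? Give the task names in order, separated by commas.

Prototype, UserTest, Pricing

Baseline: Prototype→UserTest→Pricing = 9+8+12 = 29 → 29 weeks.
The longest path through Research is only 12 weeks, so Research has float 17.
No other chain overtakes it, so the finish is 29 weeks.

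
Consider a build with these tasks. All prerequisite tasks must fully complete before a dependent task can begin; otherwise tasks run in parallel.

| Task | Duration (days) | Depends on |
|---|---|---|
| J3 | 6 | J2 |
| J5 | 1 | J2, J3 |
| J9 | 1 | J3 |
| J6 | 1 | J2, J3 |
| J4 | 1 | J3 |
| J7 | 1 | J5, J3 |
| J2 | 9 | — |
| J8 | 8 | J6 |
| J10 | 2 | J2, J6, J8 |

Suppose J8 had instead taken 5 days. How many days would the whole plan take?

23

The binding path is J2→J3→J6→J8→J10 = 9+6+1+8+2 = 26; finish at 26 days.
J8 is on the critical path; changing it to 5 makes that path 23 days.
That remains the longest chain; total 23 days.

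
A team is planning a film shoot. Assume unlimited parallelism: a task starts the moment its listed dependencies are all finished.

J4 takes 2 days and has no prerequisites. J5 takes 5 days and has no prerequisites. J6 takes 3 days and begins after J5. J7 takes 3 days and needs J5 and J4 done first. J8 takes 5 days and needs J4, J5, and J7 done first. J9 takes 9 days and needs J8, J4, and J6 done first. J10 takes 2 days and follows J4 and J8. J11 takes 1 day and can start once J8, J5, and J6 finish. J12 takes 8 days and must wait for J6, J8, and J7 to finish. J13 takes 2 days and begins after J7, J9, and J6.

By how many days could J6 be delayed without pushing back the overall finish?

5

The longest chain is J5→J7→J8→J9→J13 = 5+3+5+9+2 = 24; overall finish 24 days.
J6 finishes as early as 8 and must finish by 13.
Slack of J6 = 10 − 5 = 5 days.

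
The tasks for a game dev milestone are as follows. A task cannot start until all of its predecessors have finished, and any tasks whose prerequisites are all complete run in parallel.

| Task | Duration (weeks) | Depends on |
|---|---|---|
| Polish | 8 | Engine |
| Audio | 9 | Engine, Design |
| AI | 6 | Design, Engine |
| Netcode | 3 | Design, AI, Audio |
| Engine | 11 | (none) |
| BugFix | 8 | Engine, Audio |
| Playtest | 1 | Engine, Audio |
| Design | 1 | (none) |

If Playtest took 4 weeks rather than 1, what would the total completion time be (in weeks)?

The binding path is Engine→Audio→BugFix = 11+9+8 = 28; finish at 28 weeks.
Playtest has 7 weeks of float (longest path through it is 21).
The critical path is still Engine→Audio→BugFix; finish is now 28 weeks.

28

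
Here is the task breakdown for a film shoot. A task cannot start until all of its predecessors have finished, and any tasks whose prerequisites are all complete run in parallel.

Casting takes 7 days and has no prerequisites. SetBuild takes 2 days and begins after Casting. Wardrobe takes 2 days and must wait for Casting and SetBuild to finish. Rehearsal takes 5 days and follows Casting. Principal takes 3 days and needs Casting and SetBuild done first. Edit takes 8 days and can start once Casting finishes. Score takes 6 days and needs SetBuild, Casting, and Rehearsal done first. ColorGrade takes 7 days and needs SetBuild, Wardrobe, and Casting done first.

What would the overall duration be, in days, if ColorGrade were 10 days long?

The binding path is Casting→SetBuild→Wardrobe→ColorGrade = 7+2+2+7 = 18; finish at 18 days.
Since ColorGrade is critical, the +3 change carries straight to that chain (now 21 days).
The critical path is still Casting→SetBuild→Wardrobe→ColorGrade; finish is now 21 days.

21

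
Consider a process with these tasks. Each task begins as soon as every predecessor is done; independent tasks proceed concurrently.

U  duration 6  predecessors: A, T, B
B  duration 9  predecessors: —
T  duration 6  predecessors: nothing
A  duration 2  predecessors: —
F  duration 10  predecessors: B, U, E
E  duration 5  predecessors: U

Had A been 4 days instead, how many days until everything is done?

30

Actual critical path: B→U→E→F = 9+6+5+10 = 30 ⇒ 30 days.
A has 7 days of float (longest path through it is 23).
That remains the longest chain; total 30 days.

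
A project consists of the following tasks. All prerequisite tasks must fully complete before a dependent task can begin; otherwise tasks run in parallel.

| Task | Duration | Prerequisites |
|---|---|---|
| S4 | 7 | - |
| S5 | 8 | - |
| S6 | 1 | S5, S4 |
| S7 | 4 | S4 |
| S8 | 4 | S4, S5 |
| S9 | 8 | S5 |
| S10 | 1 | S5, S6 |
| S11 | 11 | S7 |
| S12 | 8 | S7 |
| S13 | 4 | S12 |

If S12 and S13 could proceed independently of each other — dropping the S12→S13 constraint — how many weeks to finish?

Before: longest chain S4→S7→S12→S13 = 7+4+8+4 = 23, finish 23.
Without S12→S13, S13's earliest start moves from 19 to 0.
New critical path: S4→S7→S11 = 7+4+11 = 22 ⇒ 22 weeks.

22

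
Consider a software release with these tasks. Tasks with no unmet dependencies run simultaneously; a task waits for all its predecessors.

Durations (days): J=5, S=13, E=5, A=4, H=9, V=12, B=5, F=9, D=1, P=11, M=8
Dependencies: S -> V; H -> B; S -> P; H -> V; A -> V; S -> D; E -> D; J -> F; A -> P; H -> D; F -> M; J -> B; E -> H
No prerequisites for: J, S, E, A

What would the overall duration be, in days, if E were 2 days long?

Critical path before the change: E→H→V = 5+9+12 = 26 giving 26 days.
Since E is critical, the -3 change carries straight to that chain (now 23 days).
Now S→V = 13+12 = 25 is longest, so the finish becomes 25 days.

25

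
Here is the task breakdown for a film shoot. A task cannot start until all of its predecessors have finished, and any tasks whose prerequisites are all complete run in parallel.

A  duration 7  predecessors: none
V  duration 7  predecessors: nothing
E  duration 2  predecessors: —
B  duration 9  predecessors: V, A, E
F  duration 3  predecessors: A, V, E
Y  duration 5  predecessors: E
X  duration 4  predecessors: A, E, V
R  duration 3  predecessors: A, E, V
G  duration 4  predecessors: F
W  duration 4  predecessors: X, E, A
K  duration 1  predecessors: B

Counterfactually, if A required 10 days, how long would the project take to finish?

20

Baseline: A→B→K = 7+9+1 = 17 → 17 days.
A is on the critical path; changing it to 10 makes that path 20 days.
No other chain overtakes it, so the finish is 20 days.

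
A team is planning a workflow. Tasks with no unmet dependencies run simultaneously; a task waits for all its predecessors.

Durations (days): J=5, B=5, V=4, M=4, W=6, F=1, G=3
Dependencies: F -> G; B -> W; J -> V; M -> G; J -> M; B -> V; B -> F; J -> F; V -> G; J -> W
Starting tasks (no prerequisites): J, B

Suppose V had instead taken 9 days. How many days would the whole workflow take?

Critical path before the change: J→V→G = 5+4+3 = 12 giving 12 days.
V lies on that path, so at 9 days the path becomes 17 days.
The critical path is still J→V→G; finish is now 17 days.

17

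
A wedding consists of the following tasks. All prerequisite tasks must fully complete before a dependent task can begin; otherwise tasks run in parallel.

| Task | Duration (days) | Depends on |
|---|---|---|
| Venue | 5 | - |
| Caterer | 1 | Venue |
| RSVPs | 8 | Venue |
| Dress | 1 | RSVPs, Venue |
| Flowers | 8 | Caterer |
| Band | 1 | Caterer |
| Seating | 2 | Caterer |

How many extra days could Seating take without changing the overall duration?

Critical path: Venue→Caterer→Flowers = 5+1+8 = 14, so the finish is 14 days.
The longest chain containing Seating totals 8 days.
Float = 14 − 8 = 6.

6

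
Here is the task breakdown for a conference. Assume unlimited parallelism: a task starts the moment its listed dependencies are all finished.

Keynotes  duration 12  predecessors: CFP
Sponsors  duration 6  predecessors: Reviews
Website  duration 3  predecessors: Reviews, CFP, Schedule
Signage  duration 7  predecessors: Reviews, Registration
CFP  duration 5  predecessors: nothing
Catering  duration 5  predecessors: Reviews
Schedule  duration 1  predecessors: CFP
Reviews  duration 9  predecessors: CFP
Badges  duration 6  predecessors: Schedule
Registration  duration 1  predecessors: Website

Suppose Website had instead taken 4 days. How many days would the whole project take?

The binding path is CFP→Reviews→Website→Registration→Signage = 5+9+3+1+7 = 25; finish at 25 days.
Website lies on that path, so at 4 days the path becomes 26 days.
That remains the longest chain; total 26 days.

26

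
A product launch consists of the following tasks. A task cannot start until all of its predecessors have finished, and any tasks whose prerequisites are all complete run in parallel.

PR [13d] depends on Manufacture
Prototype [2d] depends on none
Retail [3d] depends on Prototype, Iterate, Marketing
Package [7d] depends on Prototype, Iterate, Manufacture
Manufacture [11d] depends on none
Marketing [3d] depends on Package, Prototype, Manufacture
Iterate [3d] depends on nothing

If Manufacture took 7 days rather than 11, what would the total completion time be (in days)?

The binding path is Manufacture→Package→Marketing→Retail = 11+7+3+3 = 24; finish at 24 days.
Manufacture lies on that path, so at 7 days the path becomes 20 days.
That remains the longest chain; total 20 days.

20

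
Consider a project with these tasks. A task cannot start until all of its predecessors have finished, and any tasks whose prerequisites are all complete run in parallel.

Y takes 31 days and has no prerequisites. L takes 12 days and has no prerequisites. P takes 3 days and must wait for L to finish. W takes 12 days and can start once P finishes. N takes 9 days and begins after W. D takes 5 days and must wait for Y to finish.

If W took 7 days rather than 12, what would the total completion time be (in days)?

36

The binding path is L→P→W→N = 12+3+12+9 = 36; finish at 36 days.
W lies on that path, so at 7 days the path becomes 31 days.
Now Y→D = 31+5 = 36 is longest, so the finish becomes 36 days.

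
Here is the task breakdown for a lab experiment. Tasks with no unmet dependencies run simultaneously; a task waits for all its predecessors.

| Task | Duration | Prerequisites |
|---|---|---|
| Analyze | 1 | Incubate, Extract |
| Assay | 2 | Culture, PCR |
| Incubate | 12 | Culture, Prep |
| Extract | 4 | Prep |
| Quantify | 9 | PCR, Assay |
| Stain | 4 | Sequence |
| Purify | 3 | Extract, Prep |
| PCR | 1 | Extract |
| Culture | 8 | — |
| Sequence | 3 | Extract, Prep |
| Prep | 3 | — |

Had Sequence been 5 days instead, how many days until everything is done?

As given, the longest chain is Culture→Incubate→Analyze = 8+12+1 = 21, so the finish is 21 days.
Sequence is off the critical path — its longest chain is 14 days, giving 7 of slack.
No other chain overtakes it, so the finish is 21 days.

21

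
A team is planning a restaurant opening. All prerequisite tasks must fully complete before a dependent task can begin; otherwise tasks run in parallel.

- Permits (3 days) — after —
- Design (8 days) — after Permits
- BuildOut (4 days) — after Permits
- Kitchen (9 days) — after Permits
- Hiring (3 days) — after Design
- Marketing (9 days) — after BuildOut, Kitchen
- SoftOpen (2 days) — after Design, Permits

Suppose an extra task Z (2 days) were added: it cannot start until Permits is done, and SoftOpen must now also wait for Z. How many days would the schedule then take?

21

Originally the schedule takes 21 days.
With Z inserted, SoftOpen now waits for max(Design, Permits, Z).
New critical path: Permits→Kitchen→Marketing = 3+9+9 = 21 ⇒ 21 days.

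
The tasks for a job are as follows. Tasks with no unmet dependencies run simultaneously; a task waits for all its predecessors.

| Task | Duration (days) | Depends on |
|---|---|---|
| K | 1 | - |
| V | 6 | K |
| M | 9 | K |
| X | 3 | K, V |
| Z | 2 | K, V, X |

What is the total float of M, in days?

2

K→V→X→Z = 1+6+3+2 = 12 sets the makespan at 12 days.
M finishes as early as 10 and must finish by 12.
So M can slip 12 − 10 = 2 days.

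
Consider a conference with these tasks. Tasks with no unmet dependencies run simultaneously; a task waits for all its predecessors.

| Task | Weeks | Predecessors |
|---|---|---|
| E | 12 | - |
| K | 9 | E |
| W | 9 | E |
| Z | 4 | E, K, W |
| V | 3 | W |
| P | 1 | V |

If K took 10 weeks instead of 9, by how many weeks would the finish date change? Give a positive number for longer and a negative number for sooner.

1

The binding path is E→K→Z = 12+9+4 = 25; finish at 25 weeks.
K lies on that path, so at 10 weeks the path becomes 26 weeks.
The critical path is still E→K→Z; finish is now 26 weeks.
Change in finish: 26 − 25 = +1 weeks.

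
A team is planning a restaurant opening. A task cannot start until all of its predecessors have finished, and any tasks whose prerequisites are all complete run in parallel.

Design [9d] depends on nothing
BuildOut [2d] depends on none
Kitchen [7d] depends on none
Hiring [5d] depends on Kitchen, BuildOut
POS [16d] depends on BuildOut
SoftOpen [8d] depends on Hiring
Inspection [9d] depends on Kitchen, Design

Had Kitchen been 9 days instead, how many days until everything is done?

22

Actual critical path: Kitchen→Hiring→SoftOpen = 7+5+8 = 20 ⇒ 20 days.
Since Kitchen is critical, the +2 change carries straight to that chain (now 22 days).
No other chain overtakes it, so the finish is 22 days.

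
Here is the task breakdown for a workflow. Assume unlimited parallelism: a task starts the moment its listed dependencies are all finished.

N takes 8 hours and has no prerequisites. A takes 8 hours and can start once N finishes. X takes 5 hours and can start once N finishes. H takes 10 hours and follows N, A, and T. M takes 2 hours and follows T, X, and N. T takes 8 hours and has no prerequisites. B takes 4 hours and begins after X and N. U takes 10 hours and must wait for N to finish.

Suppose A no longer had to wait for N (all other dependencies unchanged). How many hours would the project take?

Before: longest chain N→A→H = 8+8+10 = 26, finish 26.
Without N→A, A's earliest start moves from 8 to 0.
After: T→H = 8+10 = 18 → 18 hours.

18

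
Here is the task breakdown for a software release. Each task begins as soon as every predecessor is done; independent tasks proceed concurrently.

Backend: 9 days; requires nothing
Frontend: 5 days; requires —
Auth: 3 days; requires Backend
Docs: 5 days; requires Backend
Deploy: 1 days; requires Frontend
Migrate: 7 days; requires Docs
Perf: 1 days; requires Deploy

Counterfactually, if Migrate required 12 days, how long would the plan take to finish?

26

Baseline: Backend→Docs→Migrate = 9+5+7 = 21 → 21 days.
Since Migrate is critical, the +5 change carries straight to that chain (now 26 days).
No other chain overtakes it, so the finish is 26 days.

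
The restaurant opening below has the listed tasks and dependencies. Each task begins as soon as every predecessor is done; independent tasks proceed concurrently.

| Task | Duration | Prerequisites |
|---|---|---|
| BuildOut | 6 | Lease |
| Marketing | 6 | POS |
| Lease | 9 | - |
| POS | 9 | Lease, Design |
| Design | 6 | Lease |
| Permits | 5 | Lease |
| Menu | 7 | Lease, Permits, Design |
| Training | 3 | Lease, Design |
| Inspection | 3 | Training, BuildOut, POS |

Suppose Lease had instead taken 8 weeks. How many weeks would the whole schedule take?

29

As given, the longest chain is Lease→Design→POS→Marketing = 9+6+9+6 = 30, so the finish is 30 weeks.
Lease lies on that path, so at 8 weeks the path becomes 29 weeks.
The critical path is still Lease→Design→POS→Marketing; finish is now 29 weeks.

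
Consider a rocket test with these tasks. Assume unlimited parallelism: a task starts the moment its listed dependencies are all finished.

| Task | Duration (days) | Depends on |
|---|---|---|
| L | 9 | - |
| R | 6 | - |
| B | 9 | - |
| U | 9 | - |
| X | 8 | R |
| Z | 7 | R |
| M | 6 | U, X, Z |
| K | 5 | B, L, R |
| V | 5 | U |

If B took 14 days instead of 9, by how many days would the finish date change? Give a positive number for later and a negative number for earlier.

As given, the longest chain is R→X→M = 6+8+6 = 20, so the finish is 20 days.
B has 6 days of float (longest path through it is 14).
No other chain overtakes it, so the finish is 20 days.
Change in finish: 20 − 20 = +0 days.

0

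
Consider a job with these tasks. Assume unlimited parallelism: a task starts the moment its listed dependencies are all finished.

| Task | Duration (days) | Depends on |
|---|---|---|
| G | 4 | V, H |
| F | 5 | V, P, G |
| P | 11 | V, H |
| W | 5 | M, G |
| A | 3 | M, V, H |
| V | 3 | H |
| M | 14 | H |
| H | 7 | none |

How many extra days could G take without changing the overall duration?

7

Critical path: H→V→P→F = 7+3+11+5 = 26, so the finish is 26 days.
G finishes as early as 14 and must finish by 21.
Slack of G = 17 − 10 = 7 days.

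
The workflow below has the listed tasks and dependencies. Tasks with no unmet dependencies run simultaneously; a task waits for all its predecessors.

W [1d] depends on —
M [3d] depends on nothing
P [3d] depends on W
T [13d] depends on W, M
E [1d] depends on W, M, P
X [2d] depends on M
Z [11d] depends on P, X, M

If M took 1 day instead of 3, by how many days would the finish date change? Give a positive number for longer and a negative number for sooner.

The binding path is M→T = 3+13 = 16; finish at 16 days.
Since M is critical, the -2 change carries straight to that chain (now 14 days).
The binding chain switches to W→P→Z = 1+3+11 = 15; finish 15 days.
Change in finish: 15 − 16 = -1 days.

-1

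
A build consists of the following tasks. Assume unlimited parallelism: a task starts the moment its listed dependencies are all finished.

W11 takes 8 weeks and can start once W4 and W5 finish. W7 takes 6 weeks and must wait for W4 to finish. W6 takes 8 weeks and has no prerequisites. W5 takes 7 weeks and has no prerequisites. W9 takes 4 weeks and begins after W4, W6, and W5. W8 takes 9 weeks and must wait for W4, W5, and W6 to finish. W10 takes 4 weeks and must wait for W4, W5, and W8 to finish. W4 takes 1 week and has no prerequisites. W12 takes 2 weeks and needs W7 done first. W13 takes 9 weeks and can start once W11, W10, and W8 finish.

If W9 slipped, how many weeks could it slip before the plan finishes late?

18

W6→W8→W10→W13 = 8+9+4+9 = 30 sets the makespan at 30 weeks.
Longest path through W9: 12 weeks (earliest finish 12, latest finish 30).
So W9 can slip 30 − 12 = 18 weeks.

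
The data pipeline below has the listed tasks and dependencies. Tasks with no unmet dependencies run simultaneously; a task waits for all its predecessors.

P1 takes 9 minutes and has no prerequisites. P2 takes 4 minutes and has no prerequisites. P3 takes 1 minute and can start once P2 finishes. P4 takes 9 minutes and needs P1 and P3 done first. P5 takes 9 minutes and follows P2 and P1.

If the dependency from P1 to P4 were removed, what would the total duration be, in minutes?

Original critical path: P1→P4 = 9+9 = 18 ⇒ 18 minutes.
Without P1→P4, P4's earliest start moves from 9 to 5.
The longest chain is now P1→P5 = 9+9 = 18, so the plan takes 18 minutes.

18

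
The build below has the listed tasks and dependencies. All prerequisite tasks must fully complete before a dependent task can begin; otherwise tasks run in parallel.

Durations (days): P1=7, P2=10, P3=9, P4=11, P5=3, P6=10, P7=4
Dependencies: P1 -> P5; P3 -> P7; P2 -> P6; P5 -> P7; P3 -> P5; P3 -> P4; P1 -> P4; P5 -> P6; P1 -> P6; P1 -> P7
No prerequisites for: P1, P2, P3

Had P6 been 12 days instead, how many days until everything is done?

24

The binding path is P3→P5→P6 = 9+3+10 = 22; finish at 22 days.
Since P6 is critical, the +2 change carries straight to that chain (now 24 days).
The critical path is still P3→P5→P6; finish is now 24 days.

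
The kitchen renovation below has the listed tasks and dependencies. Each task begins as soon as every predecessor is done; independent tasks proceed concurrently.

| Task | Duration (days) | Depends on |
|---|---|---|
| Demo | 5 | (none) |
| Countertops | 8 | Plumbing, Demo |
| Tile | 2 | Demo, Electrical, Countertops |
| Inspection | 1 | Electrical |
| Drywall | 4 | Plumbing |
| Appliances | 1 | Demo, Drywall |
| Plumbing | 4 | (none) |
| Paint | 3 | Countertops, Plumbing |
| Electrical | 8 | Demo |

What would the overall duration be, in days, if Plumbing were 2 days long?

16

Critical path before the change: Demo→Countertops→Paint = 5+8+3 = 16 giving 16 days.
The longest path through Plumbing is only 15 days, so Plumbing has float 1.
That remains the longest chain; total 16 days.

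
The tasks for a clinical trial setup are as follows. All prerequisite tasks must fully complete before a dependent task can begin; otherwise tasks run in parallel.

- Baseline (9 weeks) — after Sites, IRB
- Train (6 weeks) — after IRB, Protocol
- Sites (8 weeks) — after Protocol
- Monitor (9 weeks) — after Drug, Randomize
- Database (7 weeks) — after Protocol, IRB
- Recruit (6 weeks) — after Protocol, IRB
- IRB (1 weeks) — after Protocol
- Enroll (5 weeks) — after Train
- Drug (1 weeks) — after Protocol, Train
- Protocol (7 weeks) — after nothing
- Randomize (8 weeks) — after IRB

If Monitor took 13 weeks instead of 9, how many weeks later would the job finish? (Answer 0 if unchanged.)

The binding path is Protocol→IRB→Randomize→Monitor = 7+1+8+9 = 25; finish at 25 weeks.
Monitor lies on that path, so at 13 weeks the path becomes 29 weeks.
The critical path is still Protocol→IRB→Randomize→Monitor; finish is now 29 weeks.
Change in finish: 29 − 25 = +4 weeks.

4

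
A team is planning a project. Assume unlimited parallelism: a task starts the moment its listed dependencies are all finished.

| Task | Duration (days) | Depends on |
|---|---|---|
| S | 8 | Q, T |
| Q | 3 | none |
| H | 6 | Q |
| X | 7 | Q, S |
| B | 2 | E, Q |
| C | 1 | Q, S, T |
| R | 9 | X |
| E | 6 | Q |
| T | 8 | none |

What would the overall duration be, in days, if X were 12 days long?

Baseline: T→S→X→R = 8+8+7+9 = 32 → 32 days.
X is on the critical path; changing it to 12 makes that path 37 days.
The critical path is still T→S→X→R; finish is now 37 days.

37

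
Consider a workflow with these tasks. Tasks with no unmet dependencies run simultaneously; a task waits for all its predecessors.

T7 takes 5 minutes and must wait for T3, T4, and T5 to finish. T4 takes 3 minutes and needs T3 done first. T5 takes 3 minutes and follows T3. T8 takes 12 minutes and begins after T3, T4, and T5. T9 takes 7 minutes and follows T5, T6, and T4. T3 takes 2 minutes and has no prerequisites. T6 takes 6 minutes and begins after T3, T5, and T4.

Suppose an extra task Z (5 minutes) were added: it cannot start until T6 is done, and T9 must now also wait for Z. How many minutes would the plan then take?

Originally the plan takes 18 minutes.
With Z inserted, T9 now waits for max(T5, T6, T4, Z).
New critical path: T3→T4→T6→Z→T9 = 2+3+6+5+7 = 23 ⇒ 23 minutes.

23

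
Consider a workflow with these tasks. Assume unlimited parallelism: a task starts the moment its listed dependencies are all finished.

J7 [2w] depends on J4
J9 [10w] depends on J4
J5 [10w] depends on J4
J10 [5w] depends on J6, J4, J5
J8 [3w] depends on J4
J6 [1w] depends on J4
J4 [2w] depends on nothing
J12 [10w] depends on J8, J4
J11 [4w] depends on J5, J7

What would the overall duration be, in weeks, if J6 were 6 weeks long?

Actual critical path: J4→J5→J10 = 2+10+5 = 17 ⇒ 17 weeks.
J6 is off the critical path — its longest chain is 8 weeks, giving 9 of slack.
That remains the longest chain; total 17 weeks.

17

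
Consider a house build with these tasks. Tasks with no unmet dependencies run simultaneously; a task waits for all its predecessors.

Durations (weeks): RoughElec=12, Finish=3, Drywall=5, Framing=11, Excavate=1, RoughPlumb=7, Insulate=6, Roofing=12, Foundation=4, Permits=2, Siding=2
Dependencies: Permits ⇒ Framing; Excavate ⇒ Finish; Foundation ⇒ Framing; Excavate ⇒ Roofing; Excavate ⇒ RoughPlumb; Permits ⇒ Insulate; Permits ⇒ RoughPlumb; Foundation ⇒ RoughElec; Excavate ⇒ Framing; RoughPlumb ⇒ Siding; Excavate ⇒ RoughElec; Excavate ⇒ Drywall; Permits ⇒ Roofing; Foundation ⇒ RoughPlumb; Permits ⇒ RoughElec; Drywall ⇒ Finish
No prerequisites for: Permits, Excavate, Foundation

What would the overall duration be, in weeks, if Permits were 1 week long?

Critical path before the change: Foundation→RoughElec = 4+12 = 16 giving 16 weeks.
Permits is off the critical path — its longest chain is 14 weeks, giving 2 of slack.
The critical path is still Foundation→RoughElec; finish is now 16 weeks.

16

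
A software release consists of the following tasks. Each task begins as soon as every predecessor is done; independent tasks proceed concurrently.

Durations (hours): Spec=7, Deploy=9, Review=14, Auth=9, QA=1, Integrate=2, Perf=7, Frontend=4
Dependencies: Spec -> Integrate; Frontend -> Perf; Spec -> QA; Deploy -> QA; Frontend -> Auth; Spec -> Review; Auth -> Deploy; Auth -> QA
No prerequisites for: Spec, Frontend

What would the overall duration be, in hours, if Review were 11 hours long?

As given, the longest chain is Frontend→Auth→Deploy→QA = 4+9+9+1 = 23, so the finish is 23 hours.
Review has 2 hours of float (longest path through it is 21).
That remains the longest chain; total 23 hours.

23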